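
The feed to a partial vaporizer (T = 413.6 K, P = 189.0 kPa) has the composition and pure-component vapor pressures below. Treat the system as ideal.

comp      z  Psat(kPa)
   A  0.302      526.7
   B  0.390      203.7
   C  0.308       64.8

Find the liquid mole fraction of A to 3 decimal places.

x_A = 0.156

Raoult's law: Kᵢ = Pᵢˢᵃᵗ/P = Pᵢˢᵃᵗ/189.0.
  K_A = 526.7/189.0 = 2.78677, K_B = 203.7/189.0 = 1.07778, K_C = 64.8/189.0 = 0.34286
Iterate (Newton) starting at ψ = 0.46:
  ψ = 0.460: g = 0.0354, g' = -0.566 → ψ = 0.523
  ψ = 0.523: g = -0.0000, g' = -0.569 → ψ = 0.522
Converged at ψ = 0.522.
Compositions from xᵢ = zᵢ/(1+ψ(Kᵢ−1)), yᵢ = Kᵢxᵢ:
  A: x = 0.156, y = 0.435
  B: x = 0.375, y = 0.404
  C: x = 0.469, y = 0.161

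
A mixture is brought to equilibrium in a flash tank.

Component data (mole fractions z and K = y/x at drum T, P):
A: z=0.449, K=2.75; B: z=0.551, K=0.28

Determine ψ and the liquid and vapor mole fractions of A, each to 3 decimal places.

ψ = 0.309, x_A = 0.291, y_A = 0.802

Material balance + equilibrium reduce to Σ zᵢ(Kᵢ−1)/(1+ψ(Kᵢ−1)) = 0.
g(0) = ΣzᵢKᵢ − 1 = 0.389 and g(1) = 1 − Σzᵢ/Kᵢ = -1.131, so a root lies in (0, 1).
Binary case is linear: z₁(K₁−1)(1+ψ(K₂−1)) + z₂(K₂−1)(1+ψ(K₁−1)) = 0
⇒ ψ = [z₁(K₁−1)+z₂(K₂−1)] / [−(K₁−1)(K₂−1)] = 0.3890/1.2600 = 0.309
Compositions from xᵢ = zᵢ/(1+ψ(Kᵢ−1)), yᵢ = Kᵢxᵢ:
  A: x = 0.291, y = 0.802
  B: x = 0.709, y = 0.198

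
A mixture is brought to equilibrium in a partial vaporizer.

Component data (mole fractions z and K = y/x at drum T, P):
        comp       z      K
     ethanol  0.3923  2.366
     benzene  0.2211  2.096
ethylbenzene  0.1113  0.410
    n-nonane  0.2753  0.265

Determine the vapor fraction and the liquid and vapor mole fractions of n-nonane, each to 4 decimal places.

Newton iteration, ψ⁰ = 0.3:
  ψ = 0.3000: g = 0.22310, g' = -0.8207 → ψ = 0.5719
  ψ = 0.5719: g = 0.00166, g' = -0.8619 → ψ = 0.5738
Converged at ψ = 0.5738.
Compositions from xᵢ = zᵢ/(1+ψ(Kᵢ−1)), yᵢ = Kᵢxᵢ:
  ethanol: x = 0.2199, y = 0.5203
  benzene: x = 0.1357, y = 0.2845
  ethylbenzene: x = 0.1683, y = 0.0690
  n-nonane: x = 0.4761, y = 0.1262

ψ = 0.5738, x_n-nonane = 0.4761, y_n-nonane = 0.1262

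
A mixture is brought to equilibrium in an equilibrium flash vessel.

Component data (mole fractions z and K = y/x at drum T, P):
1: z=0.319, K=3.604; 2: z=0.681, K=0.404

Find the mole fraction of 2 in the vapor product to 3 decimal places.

Binary case is linear: z₁(K₁−1)(1+β(K₂−1)) + z₂(K₂−1)(1+β(K₁−1)) = 0
⇒ β = [z₁(K₁−1)+z₂(K₂−1)] / [−(K₁−1)(K₂−1)] = 0.4248/1.5520 = 0.274
Compositions from xᵢ = zᵢ/(1+β(Kᵢ−1)), yᵢ = Kᵢxᵢ:
  1: x = 0.186, y = 0.671
  2: x = 0.814, y = 0.329

y_2 = 0.329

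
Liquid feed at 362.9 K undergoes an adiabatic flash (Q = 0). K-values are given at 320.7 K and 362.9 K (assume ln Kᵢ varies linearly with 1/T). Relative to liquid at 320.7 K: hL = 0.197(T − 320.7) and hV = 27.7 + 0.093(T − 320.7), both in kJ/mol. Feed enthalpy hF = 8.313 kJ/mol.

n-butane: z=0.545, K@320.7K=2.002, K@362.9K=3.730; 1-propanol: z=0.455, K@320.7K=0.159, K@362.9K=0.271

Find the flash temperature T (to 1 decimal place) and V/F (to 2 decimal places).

T = 325.7 K, V/F = 0.27

Adiabatic flash: solve Rachford–Rice at each trial T, then check hF = ψ·hV(T) + (1−ψ)·hL(T).
  T = 320.7 K: K = (2.002, 0.159), RR gives ψ = 0.194, H_out = 5.372 kJ/mol
  T = 362.9 K: K = (3.730, 0.271), RR gives ψ = 0.581, H_out = 21.856 kJ/mol
  T = 341.8 K: K = (2.786, 0.211), RR gives ψ = 0.436, H_out = 15.276 kJ/mol
  T = 331.2 K: K = (2.372, 0.184), RR gives ψ = 0.336, H_out = 11.014 kJ/mol
  T = 325.9 K: K = (2.180, 0.171), RR gives ψ = 0.272, H_out = 8.412 kJ/mol
  T = 323.3 K: K = (2.090, 0.165), RR gives ψ = 0.235, H_out = 6.965 kJ/mol
  T = 324.6 K: K = (2.135, 0.168), RR gives ψ = 0.254, H_out = 7.705 kJ/mol
Linear interpolation between T = 324.6 (H_out = 7.705) and T = 325.9 (H_out = 8.412) on hF = 8.313 gives T ≈ 325.7 K, at which ψ = 0.27.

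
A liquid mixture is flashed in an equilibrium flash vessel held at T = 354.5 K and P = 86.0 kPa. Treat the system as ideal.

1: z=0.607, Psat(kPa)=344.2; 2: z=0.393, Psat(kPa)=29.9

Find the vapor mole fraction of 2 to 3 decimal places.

y_2 = 0.286

Raoult's law: Kᵢ = Pᵢˢᵃᵗ/P = Pᵢˢᵃᵗ/86.0.
  K_1 = 344.2/86.0 = 4.00233, K_2 = 29.9/86.0 = 0.34767
Let β = V/F and solve Σ zᵢ(Kᵢ−1)/(1+β(Kᵢ−1)) = 0.
g(0) = ΣzᵢKᵢ − 1 = 1.566 and g(1) = 1 − Σzᵢ/Kᵢ = -0.282, so a root lies in (0, 1).
Binary case is linear: z₁(K₁−1)(1+β(K₂−1)) + z₂(K₂−1)(1+β(K₁−1)) = 0
⇒ β = [z₁(K₁−1)+z₂(K₂−1)] / [−(K₁−1)(K₂−1)] = 1.5660/1.9585 = 0.800
Compositions from xᵢ = zᵢ/(1+β(Kᵢ−1)), yᵢ = Kᵢxᵢ:
  1: x = 0.178, y = 0.714
  2: x = 0.822, y = 0.286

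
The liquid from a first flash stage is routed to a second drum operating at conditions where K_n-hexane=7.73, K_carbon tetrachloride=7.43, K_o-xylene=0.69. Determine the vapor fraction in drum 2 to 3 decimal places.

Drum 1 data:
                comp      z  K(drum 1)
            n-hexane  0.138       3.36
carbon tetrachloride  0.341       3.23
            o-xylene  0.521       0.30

V/F (drum 2) = 0.644

Drum 1:
Material balance + equilibrium reduce to Σ zᵢ(Kᵢ−1)/(1+ψ₁(Kᵢ−1)) = 0.
Feasibility: ΣzᵢKᵢ = 1.721, Σzᵢ/Kᵢ = 1.883 — both > 1, two phases present.
Iterate (Newton) starting at ψ₁ = 0.53:
  ψ₁ = 0.530: g = -0.0866, g' = -1.153 → ψ₁ = 0.455
  ψ₁ = 0.455: g = -0.0005, g' = -1.146 → ψ₁ = 0.454
Converged at ψ₁ = 0.454.
Drum-1 compositions:
  n-hexane: x = 0.067, y = 0.224
  carbon tetrachloride: x = 0.169, y = 0.547
  o-xylene: x = 0.764, y = 0.229
Drum-2 feed = drum-1 liquid: z₂ = (0.0666, 0.1694, 0.7640).
Drum 2:
Newton iteration, ψ₂⁰ = 0.33:
  ψ₂ = 0.330: g = 0.2241, g' = -1.100 → ψ₂ = 0.534
  ψ₂ = 0.534: g = 0.0595, g' = -0.605 → ψ₂ = 0.632
  ψ₂ = 0.632: g = 0.0058, g' = -0.496 → ψ₂ = 0.644
Converged at ψ₂ = 0.644.
  n-hexane: x = 0.012, y = 0.097
  carbon tetrachloride: x = 0.033, y = 0.245
  o-xylene: x = 0.955, y = 0.659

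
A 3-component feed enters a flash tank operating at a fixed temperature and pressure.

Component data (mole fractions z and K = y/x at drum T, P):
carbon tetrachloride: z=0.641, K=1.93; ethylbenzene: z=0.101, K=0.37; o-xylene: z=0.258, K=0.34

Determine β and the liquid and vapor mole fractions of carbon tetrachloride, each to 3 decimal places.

β = 0.598, x_carbon tetrachloride = 0.412, y_carbon tetrachloride = 0.795

Rachford–Rice: g(β) = Σ zᵢ(Kᵢ−1)/(1+β(Kᵢ−1)) = 0.
Check two-phase: ΣzᵢKᵢ = 1.362 > 1 and Σzᵢ/Kᵢ = 1.364 > 1, so g(0) = 0.362 > 0 and g(1) = -0.364 < 0.
Newton–Raphson from β = 0.45:
  β = 0.450: g = 0.0892, g' = -0.581 → β = 0.604
  β = 0.604: g = -0.0039, g' = -0.642 → β = 0.598
Converged at β = 0.598.
Compositions from xᵢ = zᵢ/(1+β(Kᵢ−1)), yᵢ = Kᵢxᵢ:
  carbon tetrachloride: x = 0.412, y = 0.795
  ethylbenzene: x = 0.162, y = 0.060
  o-xylene: x = 0.426, y = 0.145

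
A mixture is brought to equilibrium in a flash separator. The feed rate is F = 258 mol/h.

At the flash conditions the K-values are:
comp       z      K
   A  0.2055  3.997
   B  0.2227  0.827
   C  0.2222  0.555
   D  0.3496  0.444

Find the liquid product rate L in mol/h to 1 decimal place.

Material balance + equilibrium reduce to Σ zᵢ(Kᵢ−1)/(1+ψ(Kᵢ−1)) = 0.
Check two-phase: ΣzᵢKᵢ = 1.2841 > 1 and Σzᵢ/Kᵢ = 1.5084 > 1, so g(0) = 0.2841 > 0 and g(1) = -0.5084 < 0.
Iterate (Newton) starting at ψ = 0.5:
  ψ = 0.5000: g = -0.19207, g' = -0.5838 → ψ = 0.1710
  ψ = 0.1710: g = 0.04569, g' = -0.9975 → ψ = 0.2168
  ψ = 0.2168: g = 0.00284, g' = -0.8790 → ψ = 0.2200
Converged at ψ = 0.2200.
Then V = ψ·F = 0.2200·258 = 56.8 mol/h and L = F − V = 201.2 mol/h.

L = 201.2 mol/h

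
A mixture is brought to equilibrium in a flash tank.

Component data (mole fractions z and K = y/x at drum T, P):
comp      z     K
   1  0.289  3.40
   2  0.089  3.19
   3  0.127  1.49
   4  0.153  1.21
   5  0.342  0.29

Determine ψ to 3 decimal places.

ψ = 0.624

Newton iteration, ψ⁰ = 0.5:
  ψ = 0.500: g = 0.1109, g' = -0.881 → ψ = 0.626
  ψ = 0.626: g = -0.0016, g' = -0.923 → ψ = 0.624
Converged at ψ = 0.624.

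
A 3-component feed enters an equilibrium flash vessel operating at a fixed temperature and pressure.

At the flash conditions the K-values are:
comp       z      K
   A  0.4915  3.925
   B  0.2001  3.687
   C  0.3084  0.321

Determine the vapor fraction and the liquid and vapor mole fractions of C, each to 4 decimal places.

Rachford–Rice: g(ψ) = Σ zᵢ(Kᵢ−1)/(1+ψ(Kᵢ−1)) = 0.
Feasibility: ΣzᵢKᵢ = 2.7659, Σzᵢ/Kᵢ = 1.1402 — both > 1, two phases present.
Newton iteration, ψ⁰ = 0.5:
  ψ = 0.5000: g = 0.49620, g' = -1.2824 → ψ = 0.8869
  ψ = 0.8869: g = 0.03248, g' = -1.3503 → ψ = 0.9110
  ψ = 0.9110: g = -0.00072, g' = -1.4119 → ψ = 0.9105
Converged at ψ = 0.9105.
Compositions from xᵢ = zᵢ/(1+ψ(Kᵢ−1)), yᵢ = Kᵢxᵢ:
  A: x = 0.1342, y = 0.5266
  B: x = 0.0581, y = 0.2141
  C: x = 0.8078, y = 0.2593

ψ = 0.9105, x_C = 0.8078, y_C = 0.2593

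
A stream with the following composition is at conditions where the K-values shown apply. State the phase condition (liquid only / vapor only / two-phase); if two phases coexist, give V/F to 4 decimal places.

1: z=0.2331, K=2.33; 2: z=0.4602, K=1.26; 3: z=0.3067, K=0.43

ΣzᵢKᵢ = 1.2549; Σzᵢ/Kᵢ = 1.1785.
Both exceed 1, so a two-phase solution exists.
Let ψ = V/F and solve Σ zᵢ(Kᵢ−1)/(1+ψ(Kᵢ−1)) = 0.
Iterate (Newton) starting at ψ = 0.5:
  ψ = 0.5000: g = 0.04758, g' = -0.3680 → ψ = 0.6293
  ψ = 0.6293: g = -0.00101, g' = -0.3875 → ψ = 0.6267
Converged at ψ = 0.6267.

two-phase, V/F = 0.6267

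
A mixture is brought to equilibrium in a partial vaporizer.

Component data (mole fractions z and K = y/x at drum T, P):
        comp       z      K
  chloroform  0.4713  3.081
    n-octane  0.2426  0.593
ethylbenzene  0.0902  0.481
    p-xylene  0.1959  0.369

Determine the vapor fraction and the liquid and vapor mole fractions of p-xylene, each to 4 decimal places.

ψ = 0.6533, x_p-xylene = 0.3333, y_p-xylene = 0.1230

Material balance + equilibrium reduce to Σ zᵢ(Kᵢ−1)/(1+ψ(Kᵢ−1)) = 0.
g(0) = ΣzᵢKᵢ − 1 = 0.7116 and g(1) = 1 − Σzᵢ/Kᵢ = -0.2805, so a root lies in (0, 1).
Newton–Raphson from ψ = 0.5:
  ψ = 0.5000: g = 0.11288, g' = -0.7643 → ψ = 0.6477
  ψ = 0.6477: g = 0.00408, g' = -0.7226 → ψ = 0.6533
Converged at ψ = 0.6533.
Compositions from xᵢ = zᵢ/(1+ψ(Kᵢ−1)), yᵢ = Kᵢxᵢ:
  chloroform: x = 0.1997, y = 0.6154
  n-octane: x = 0.3305, y = 0.1960
  ethylbenzene: x = 0.1365, y = 0.0656
  p-xylene: x = 0.3333, y = 0.1230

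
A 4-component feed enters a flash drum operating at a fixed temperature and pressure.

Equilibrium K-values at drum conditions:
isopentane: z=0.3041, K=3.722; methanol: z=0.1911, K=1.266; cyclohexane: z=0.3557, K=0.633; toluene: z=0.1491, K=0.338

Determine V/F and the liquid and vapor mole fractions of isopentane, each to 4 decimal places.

V/F = 0.6458, x_isopentane = 0.1103, y_isopentane = 0.4104

Newton iteration, V/F⁰ = 0.46:
  V/F = 0.4600: g = 0.11386, g' = -0.6594 → V/F = 0.6327
  V/F = 0.6327: g = 0.00774, g' = -0.5887 → V/F = 0.6458
Converged at V/F = 0.6458.
Compositions from xᵢ = zᵢ/(1+V/F(Kᵢ−1)), yᵢ = Kᵢxᵢ:
  isopentane: x = 0.1103, y = 0.4104
  methanol: x = 0.1631, y = 0.2065
  cyclohexane: x = 0.4662, y = 0.2951
  toluene: x = 0.2605, y = 0.0880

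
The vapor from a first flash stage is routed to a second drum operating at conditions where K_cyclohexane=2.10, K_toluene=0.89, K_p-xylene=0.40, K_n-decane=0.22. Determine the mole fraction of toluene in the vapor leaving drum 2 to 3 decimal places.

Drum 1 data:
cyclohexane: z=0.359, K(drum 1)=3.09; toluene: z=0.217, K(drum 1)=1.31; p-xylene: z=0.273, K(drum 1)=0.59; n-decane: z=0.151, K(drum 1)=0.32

Drum 1:
Newton iteration, ψ₁⁰ = 0.5:
  ψ₁ = 0.500: g = 0.1288, g' = -0.624 → ψ₁ = 0.707
  ψ₁ = 0.707: g = 0.0029, g' = -0.619 → ψ₁ = 0.711
Converged at ψ₁ = 0.711.
Drum-1 compositions:
  cyclohexane: x = 0.144, y = 0.446
  toluene: x = 0.178, y = 0.233
  p-xylene: x = 0.385, y = 0.227
  n-decane: x = 0.292, y = 0.094
Drum-2 feed = drum-1 vapor: z₂ = (0.4461, 0.2329, 0.2274, 0.0936).
Drum 2:
Newton–Raphson from ψ₂ = 0.5:
  ψ₂ = 0.500: g = -0.0251, g' = -0.548 → ψ₂ = 0.454
Converged at ψ₂ = 0.454.
  cyclohexane: x = 0.298, y = 0.625
  toluene: x = 0.245, y = 0.218
  p-xylene: x = 0.312, y = 0.125
  n-decane: x = 0.145, y = 0.032

y_toluene (drum 2) = 0.218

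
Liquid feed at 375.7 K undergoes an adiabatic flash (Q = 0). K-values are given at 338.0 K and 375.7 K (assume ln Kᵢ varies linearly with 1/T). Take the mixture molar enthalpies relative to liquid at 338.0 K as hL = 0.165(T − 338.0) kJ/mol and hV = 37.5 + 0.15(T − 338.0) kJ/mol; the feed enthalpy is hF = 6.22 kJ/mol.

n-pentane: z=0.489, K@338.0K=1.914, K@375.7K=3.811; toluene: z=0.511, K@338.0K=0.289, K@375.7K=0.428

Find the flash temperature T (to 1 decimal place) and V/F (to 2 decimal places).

T = 339.2 K, V/F = 0.16

Adiabatic flash: solve Rachford–Rice at each trial T, then check hF = ψ·hV(T) + (1−ψ)·hL(T).
  T = 338.0 K: K = (1.914, 0.289), RR gives ψ = 0.129, H_out = 4.826 kJ/mol
  T = 375.7 K: K = (3.811, 0.428), RR gives ψ = 0.673, H_out = 31.081 kJ/mol
  T = 356.9 K: K = (2.753, 0.356), RR gives ψ = 0.467, H_out = 20.508 kJ/mol
  T = 347.4 K: K = (2.305, 0.321), RR gives ψ = 0.329, H_out = 13.834 kJ/mol
  T = 342.7 K: K = (2.103, 0.305), RR gives ψ = 0.240, H_out = 9.766 kJ/mol
  T = 340.4 K: K = (2.009, 0.297), RR gives ψ = 0.189, H_out = 7.483 kJ/mol
  T = 339.2 K: K = (1.961, 0.293), RR gives ψ = 0.160, H_out = 6.194 kJ/mol
Linear interpolation between T = 339.2 (H_out = 6.194) and T = 340.4 (H_out = 7.483) on hF = 6.22 gives T ≈ 339.2 K, at which ψ = 0.16.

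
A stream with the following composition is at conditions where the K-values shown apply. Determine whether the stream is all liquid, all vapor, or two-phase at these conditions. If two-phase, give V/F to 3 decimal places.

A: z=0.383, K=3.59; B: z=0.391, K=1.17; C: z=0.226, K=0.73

all vapor

ΣzᵢKᵢ = 1.997; Σzᵢ/Kᵢ = 0.750.
Since Σzᵢ/Kᵢ < 1 the mixture is above its dew point — single vapor phase.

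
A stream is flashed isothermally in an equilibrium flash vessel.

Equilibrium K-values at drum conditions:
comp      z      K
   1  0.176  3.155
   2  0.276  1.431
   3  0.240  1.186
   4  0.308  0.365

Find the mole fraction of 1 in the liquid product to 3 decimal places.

x_1 = 0.079

Newton–Raphson from V/F = 0.53:
  V/F = 0.530: g = 0.0197, g' = -0.501 → V/F = 0.569
Converged at V/F = 0.569.
Compositions from xᵢ = zᵢ/(1+V/F(Kᵢ−1)), yᵢ = Kᵢxᵢ:
  1: x = 0.079, y = 0.249
  2: x = 0.222, y = 0.317
  3: x = 0.217, y = 0.257
  4: x = 0.482, y = 0.176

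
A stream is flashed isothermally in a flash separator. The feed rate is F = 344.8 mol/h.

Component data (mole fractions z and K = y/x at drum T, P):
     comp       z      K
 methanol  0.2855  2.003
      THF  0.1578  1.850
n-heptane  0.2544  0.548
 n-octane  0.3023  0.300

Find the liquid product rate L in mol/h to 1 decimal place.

Let ψ = V/F and solve Σ zᵢ(Kᵢ−1)/(1+ψ(Kᵢ−1)) = 0.
g(0) = ΣzᵢKᵢ − 1 = 0.0939 and g(1) = 1 − Σzᵢ/Kᵢ = -0.6997, so a root lies in (0, 1).
Newton–Raphson from ψ = 0.5:
  ψ = 0.5000: g = -0.18928, g' = -0.6209 → ψ = 0.1952
  ψ = 0.1952: g = -0.01668, g' = -0.5460 → ψ = 0.1646
  ψ = 0.1646: g = 0.00004, g' = -0.5492 → ψ = 0.1647
Converged at ψ = 0.1647.
Then V = ψ·F = 0.1647·344.8 = 56.8 mol/h and L = F − V = 288.0 mol/h.

L = 288.0 mol/h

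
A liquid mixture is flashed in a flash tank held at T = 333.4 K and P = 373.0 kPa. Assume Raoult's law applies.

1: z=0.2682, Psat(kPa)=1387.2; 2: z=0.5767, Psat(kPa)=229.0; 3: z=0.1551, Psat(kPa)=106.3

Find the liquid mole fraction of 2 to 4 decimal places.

x_2 = 0.6552

Raoult's law: Kᵢ = Pᵢˢᵃᵗ/P = Pᵢˢᵃᵗ/373.0.
  K_1 = 1387.2/373.0 = 3.719035, K_2 = 229.0/373.0 = 0.613941, K_3 = 106.3/373.0 = 0.284987
Newton iteration, V/F⁰ = 0.46:
  V/F = 0.4600: g = -0.11197, g' = -0.6946 → V/F = 0.2988
  V/F = 0.2988: g = 0.00966, g' = -0.8417 → V/F = 0.3103
  V/F = 0.3103: g = 0.00010, g' = -0.8253 → V/F = 0.3104
Converged at V/F = 0.3104.
Compositions from xᵢ = zᵢ/(1+V/F(Kᵢ−1)), yᵢ = Kᵢxᵢ:
  1: x = 0.1454, y = 0.5409
  2: x = 0.6552, y = 0.4023
  3: x = 0.1993, y = 0.0568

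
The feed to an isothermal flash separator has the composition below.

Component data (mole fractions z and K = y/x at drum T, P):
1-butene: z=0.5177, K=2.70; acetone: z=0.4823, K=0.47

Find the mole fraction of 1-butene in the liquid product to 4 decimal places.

x_1-butene = 0.2377

Let β = V/F and solve Σ zᵢ(Kᵢ−1)/(1+β(Kᵢ−1)) = 0.
Feasibility: ΣzᵢKᵢ = 1.6245, Σzᵢ/Kᵢ = 1.2179 — both > 1, two phases present.
Binary case is linear: z₁(K₁−1)(1+β(K₂−1)) + z₂(K₂−1)(1+β(K₁−1)) = 0
⇒ β = [z₁(K₁−1)+z₂(K₂−1)] / [−(K₁−1)(K₂−1)] = 0.62447/0.90100 = 0.6931
Compositions from xᵢ = zᵢ/(1+β(Kᵢ−1)), yᵢ = Kᵢxᵢ:
  1-butene: x = 0.2377, y = 0.6417
  acetone: x = 0.7623, y = 0.3583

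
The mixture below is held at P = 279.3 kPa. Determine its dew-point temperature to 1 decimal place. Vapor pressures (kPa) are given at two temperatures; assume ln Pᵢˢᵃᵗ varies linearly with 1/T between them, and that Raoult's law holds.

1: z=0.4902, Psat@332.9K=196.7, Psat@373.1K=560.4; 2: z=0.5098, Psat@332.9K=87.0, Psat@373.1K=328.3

T = 359.4 K

Dew-point temperature: Σzᵢ·P/Pᵢˢᵃᵗ(T) = 1. Interpolate ln Pᵢˢᵃᵗ = aᵢ + bᵢ/T.
  T = 332.9 K: ΣzᵢP/Pᵢˢᵃᵗ = 2.3327
  T = 373.1 K: ΣzᵢP/Pᵢˢᵃᵗ = 0.6780
  T = 353.0 K: ΣzᵢP/Pᵢˢᵃᵗ = 1.2115
  T = 363.1 K: ΣzᵢP/Pᵢˢᵃᵗ = 0.8973
  T = 358.1 K: ΣzᵢP/Pᵢˢᵃᵗ = 1.0388
  T = 360.6 K: ΣzᵢP/Pᵢˢᵃᵗ = 0.9649
Interpolating between 358.1 K and 360.6 K gives T ≈ 359.4 K.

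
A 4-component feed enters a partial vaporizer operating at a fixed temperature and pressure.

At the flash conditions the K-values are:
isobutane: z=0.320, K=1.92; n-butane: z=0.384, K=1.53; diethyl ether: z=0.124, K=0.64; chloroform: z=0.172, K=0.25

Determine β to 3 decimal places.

β = 0.694

Rachford–Rice: g(β) = Σ zᵢ(Kᵢ−1)/(1+β(Kᵢ−1)) = 0.
Check two-phase: ΣzᵢKᵢ = 1.324 > 1 and Σzᵢ/Kᵢ = 1.299 > 1, so g(0) = 0.324 > 0 and g(1) = -0.299 < 0.
Iterate (Newton) starting at β = 0.5:
  β = 0.500: g = 0.1017, g' = -0.466 → β = 0.718
  β = 0.718: g = -0.0151, g' = -0.639 → β = 0.694
Converged at β = 0.694.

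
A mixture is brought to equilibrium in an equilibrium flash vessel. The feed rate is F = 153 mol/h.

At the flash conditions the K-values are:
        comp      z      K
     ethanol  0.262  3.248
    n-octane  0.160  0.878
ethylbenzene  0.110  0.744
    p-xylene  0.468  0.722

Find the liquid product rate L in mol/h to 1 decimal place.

L = 39.1 mol/h

Rachford–Rice: g(ψ) = Σ zᵢ(Kᵢ−1)/(1+ψ(Kᵢ−1)) = 0.
Feasibility: ΣzᵢKᵢ = 1.411, Σzᵢ/Kᵢ = 1.059 — both > 1, two phases present.
Newton iteration, ψ⁰ = 0.54:
  ψ = 0.540: g = 0.0594, g' = -0.333 → ψ = 0.718
  ψ = 0.718: g = 0.0067, g' = -0.264 → ψ = 0.744
Converged at ψ = 0.744.
Then V = ψ·F = 0.7444·153 = 113.9 mol/h and L = F − V = 39.1 mol/h.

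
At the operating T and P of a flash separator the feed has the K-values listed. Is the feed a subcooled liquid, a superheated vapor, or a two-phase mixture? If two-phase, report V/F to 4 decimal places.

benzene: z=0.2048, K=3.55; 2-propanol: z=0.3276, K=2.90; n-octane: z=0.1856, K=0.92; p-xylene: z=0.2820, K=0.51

ΣzᵢKᵢ = 1.9917; Σzᵢ/Kᵢ = 0.9253.
Since Σzᵢ/Kᵢ < 1 the mixture is above its dew point — single vapor phase.

superheated vapor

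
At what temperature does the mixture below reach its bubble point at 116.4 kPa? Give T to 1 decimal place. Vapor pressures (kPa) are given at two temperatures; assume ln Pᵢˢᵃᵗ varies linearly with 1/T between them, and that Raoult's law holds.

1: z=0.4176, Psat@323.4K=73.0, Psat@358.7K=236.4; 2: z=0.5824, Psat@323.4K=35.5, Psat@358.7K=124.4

Bubble-point temperature: ΣzᵢPᵢˢᵃᵗ(T) = P. Interpolate ln Pᵢˢᵃᵗ = aᵢ + bᵢ/T.
  T = 323.4 K: ΣzᵢPᵢˢᵃᵗ = 51.16 kPa
  T = 358.7 K: ΣzᵢPᵢˢᵃᵗ = 171.17 kPa
  T = 341.0 K: ΣzᵢPᵢˢᵃᵗ = 96.37 kPa
  T = 349.9 K: ΣzᵢPᵢˢᵃᵗ = 129.58 kPa
  T = 345.4 K: ΣzᵢPᵢˢᵃᵗ = 111.77 kPa
  T = 347.6 K: ΣzᵢPᵢˢᵃᵗ = 120.20 kPa
Interpolating between 345.4 K and 347.6 K gives T ≈ 346.6 K.

T = 346.6 K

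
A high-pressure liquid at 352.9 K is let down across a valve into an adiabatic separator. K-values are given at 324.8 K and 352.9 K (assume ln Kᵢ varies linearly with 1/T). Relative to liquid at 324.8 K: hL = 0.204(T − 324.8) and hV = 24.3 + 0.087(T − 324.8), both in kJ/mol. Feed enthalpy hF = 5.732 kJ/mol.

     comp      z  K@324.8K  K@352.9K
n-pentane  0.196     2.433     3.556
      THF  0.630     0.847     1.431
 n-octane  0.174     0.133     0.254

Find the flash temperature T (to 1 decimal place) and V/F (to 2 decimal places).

Adiabatic flash: solve Rachford–Rice at each trial T, then check hF = ψ·hV(T) + (1−ψ)·hL(T).
  T = 324.8 K: K = (2.433, 0.847, 0.133), RR gives ψ = 0.064, H_out = 1.565 kJ/mol
  T = 352.9 K: K = (3.556, 1.431, 0.254), RR gives ψ = 0.852, H_out = 23.636 kJ/mol
  T = 338.9 K: K = (2.967, 1.114, 0.186), RR gives ψ = 0.544, H_out = 15.195 kJ/mol
  T = 331.9 K: K = (2.694, 0.975, 0.158), RR gives ψ = 0.318, H_out = 8.912 kJ/mol
  T = 328.4 K: K = (2.563, 0.910, 0.145), RR gives ψ = 0.193, H_out = 5.338 kJ/mol
  T = 330.1 K: K = (2.626, 0.941, 0.152), RR gives ψ = 0.254, H_out = 7.095 kJ/mol
Linear interpolation between T = 328.4 (H_out = 5.338) and T = 330.1 (H_out = 7.095) on hF = 5.732 gives T ≈ 328.8 K, at which ψ = 0.21.

T = 328.8 K, V/F = 0.21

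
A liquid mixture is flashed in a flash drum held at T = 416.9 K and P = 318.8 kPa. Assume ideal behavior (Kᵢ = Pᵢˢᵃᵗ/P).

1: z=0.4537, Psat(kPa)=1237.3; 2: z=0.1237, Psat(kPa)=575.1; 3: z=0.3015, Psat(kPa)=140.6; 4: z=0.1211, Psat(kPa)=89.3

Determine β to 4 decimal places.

β = 0.7459

Raoult's law: Kᵢ = Pᵢˢᵃᵗ/P = Pᵢˢᵃᵗ/318.8.
  K_1 = 1237.3/318.8 = 3.881117, K_2 = 575.1/318.8 = 1.803952, K_3 = 140.6/318.8 = 0.441029, K_4 = 89.3/318.8 = 0.280113
Let β = V/F and solve Σ zᵢ(Kᵢ−1)/(1+β(Kᵢ−1)) = 0.
Check two-phase: ΣzᵢKᵢ = 2.1509 > 1 and Σzᵢ/Kᵢ = 1.3014 > 1, so g(0) = 1.1509 > 0 and g(1) = -0.3014 < 0.
Newton iteration, β⁰ = 0.35:
  β = 0.3500: g = 0.40240, g' = -1.2401 → β = 0.6745
  β = 0.6745: g = 0.06862, g' = -0.9482 → β = 0.7469
  β = 0.7469: g = -0.00098, g' = -0.9815 → β = 0.7459
Converged at β = 0.7459.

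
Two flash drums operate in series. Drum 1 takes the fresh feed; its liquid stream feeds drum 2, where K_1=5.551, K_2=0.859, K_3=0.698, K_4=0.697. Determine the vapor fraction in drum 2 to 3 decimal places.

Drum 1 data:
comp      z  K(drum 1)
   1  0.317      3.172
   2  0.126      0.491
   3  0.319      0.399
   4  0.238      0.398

V/F (drum 2) = 0.596

Drum 1:
Let ψ₁ = V/F and solve Σ zᵢ(Kᵢ−1)/(1+ψ₁(Kᵢ−1)) = 0.
Check two-phase: ΣzᵢKᵢ = 1.289 > 1 and Σzᵢ/Kᵢ = 1.754 > 1, so g(0) = 0.289 > 0 and g(1) = -0.754 < 0.
Newton iteration, ψ₁⁰ = 0.54:
  ψ₁ = 0.540: g = -0.2677, g' = -0.821 → ψ₁ = 0.214
  ψ₁ = 0.214: g = 0.0138, g' = -1.004 → ψ₁ = 0.228
Converged at ψ₁ = 0.228.
Drum-1 compositions:
  1: x = 0.212, y = 0.673
  2: x = 0.143, y = 0.070
  3: x = 0.370, y = 0.147
  4: x = 0.276, y = 0.110
Drum-2 feed = drum-1 liquid: z₂ = (0.2121, 0.1425, 0.3696, 0.2758).
Drum 2:
Let ψ₂ = V/F and solve Σ zᵢ(Kᵢ−1)/(1+ψ₂(Kᵢ−1)) = 0.
g(0) = ΣzᵢKᵢ − 1 = 0.750 and g(1) = 1 − Σzᵢ/Kᵢ = -0.129, so a root lies in (0, 1).
Iterate (Newton) starting at ψ₂ = 0.5:
  ψ₂ = 0.500: g = 0.0431, g' = -0.495 → ψ₂ = 0.587
  ψ₂ = 0.587: g = 0.0036, g' = -0.416 → ψ₂ = 0.596
Converged at ψ₂ = 0.596.
  1: x = 0.057, y = 0.317
  2: x = 0.156, y = 0.134
  3: x = 0.451, y = 0.315
  4: x = 0.337, y = 0.235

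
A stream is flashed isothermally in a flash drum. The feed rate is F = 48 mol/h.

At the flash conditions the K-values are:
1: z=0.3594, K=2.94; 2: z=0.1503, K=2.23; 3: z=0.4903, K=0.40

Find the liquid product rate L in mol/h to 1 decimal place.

Material balance + equilibrium reduce to Σ zᵢ(Kᵢ−1)/(1+ψ(Kᵢ−1)) = 0.
Check two-phase: ΣzᵢKᵢ = 1.5879 > 1 and Σzᵢ/Kᵢ = 1.4154 > 1, so g(0) = 0.5879 > 0 and g(1) = -0.4154 < 0.
Newton iteration, ψ⁰ = 0.5:
  ψ = 0.5000: g = 0.04814, g' = -0.7959 → ψ = 0.5605
  ψ = 0.5605: g = 0.00023, g' = -0.7908 → ψ = 0.5608
Converged at ψ = 0.5608.
Then V = ψ·F = 0.5608·48 = 26.9 mol/h and L = F − V = 21.1 mol/h.

L = 21.1 mol/h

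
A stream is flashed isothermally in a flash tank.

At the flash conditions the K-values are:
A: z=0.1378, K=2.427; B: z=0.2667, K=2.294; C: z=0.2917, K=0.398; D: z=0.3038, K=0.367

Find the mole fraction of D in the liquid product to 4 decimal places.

x_D = 0.3503

Iterate (Newton) starting at β = 0.5:
  β = 0.5000: g = -0.20828, g' = -0.7371 → β = 0.2174
  β = 0.2174: g = -0.00565, g' = -0.7391 → β = 0.2098
Converged at β = 0.2098.
Compositions from xᵢ = zᵢ/(1+β(Kᵢ−1)), yᵢ = Kᵢxᵢ:
  A: x = 0.1060, y = 0.2574
  B: x = 0.2098, y = 0.4812
  C: x = 0.3339, y = 0.1329
  D: x = 0.3503, y = 0.1286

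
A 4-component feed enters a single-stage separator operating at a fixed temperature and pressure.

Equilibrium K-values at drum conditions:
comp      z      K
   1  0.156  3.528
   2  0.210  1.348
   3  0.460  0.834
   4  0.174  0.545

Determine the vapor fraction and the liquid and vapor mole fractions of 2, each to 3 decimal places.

ψ = 0.694, x_2 = 0.169, y_2 = 0.228

Material balance + equilibrium reduce to Σ zᵢ(Kᵢ−1)/(1+ψ(Kᵢ−1)) = 0.
Feasibility: ΣzᵢKᵢ = 1.312, Σzᵢ/Kᵢ = 1.071 — both > 1, two phases present.
Newton iteration, ψ⁰ = 0.43:
  ψ = 0.430: g = 0.0719, g' = -0.319 → ψ = 0.656
  ψ = 0.656: g = 0.0094, g' = -0.247 → ψ = 0.694
Converged at ψ = 0.694.
Compositions from xᵢ = zᵢ/(1+ψ(Kᵢ−1)), yᵢ = Kᵢxᵢ:
  1: x = 0.057, y = 0.200
  2: x = 0.169, y = 0.228
  3: x = 0.520, y = 0.434
  4: x = 0.254, y = 0.139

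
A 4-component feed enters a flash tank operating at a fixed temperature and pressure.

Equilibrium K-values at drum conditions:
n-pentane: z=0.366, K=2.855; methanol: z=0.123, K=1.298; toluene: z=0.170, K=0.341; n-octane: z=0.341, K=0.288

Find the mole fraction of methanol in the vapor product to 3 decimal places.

Material balance + equilibrium reduce to Σ zᵢ(Kᵢ−1)/(1+ψ(Kᵢ−1)) = 0.
Feasibility: ΣzᵢKᵢ = 1.361, Σzᵢ/Kᵢ = 1.906 — both > 1, two phases present.
Iterate (Newton) starting at ψ = 0.42:
  ψ = 0.420: g = -0.0871, g' = -0.899 → ψ = 0.323
Converged at ψ = 0.323.
Compositions from xᵢ = zᵢ/(1+ψ(Kᵢ−1)), yᵢ = Kᵢxᵢ:
  n-pentane: x = 0.229, y = 0.653
  methanol: x = 0.112, y = 0.146
  toluene: x = 0.216, y = 0.074
  n-octane: x = 0.443, y = 0.128

y_methanol = 0.146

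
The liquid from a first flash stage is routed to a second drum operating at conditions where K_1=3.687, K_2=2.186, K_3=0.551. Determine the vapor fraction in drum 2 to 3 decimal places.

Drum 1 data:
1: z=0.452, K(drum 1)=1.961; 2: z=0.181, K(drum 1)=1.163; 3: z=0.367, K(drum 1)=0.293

V/F (drum 2) = 0.879

Drum 1:
Material balance + equilibrium reduce to Σ zᵢ(Kᵢ−1)/(1+ψ₁(Kᵢ−1)) = 0.
g(0) = ΣzᵢKᵢ − 1 = 0.204 and g(1) = 1 − Σzᵢ/Kᵢ = -0.639, so a root lies in (0, 1).
Iterate (Newton) starting at ψ₁ = 0.36:
  ψ₁ = 0.360: g = 0.0025, g' = -0.565 → ψ₁ = 0.364
Converged at ψ₁ = 0.364.
Drum-1 compositions:
  1: x = 0.335, y = 0.656
  2: x = 0.171, y = 0.199
  3: x = 0.494, y = 0.145
Drum-2 feed = drum-1 liquid: z₂ = (0.3347, 0.1708, 0.4944).
Drum 2:
Material balance + equilibrium reduce to Σ zᵢ(Kᵢ−1)/(1+ψ₂(Kᵢ−1)) = 0.
g(0) = ΣzᵢKᵢ − 1 = 0.880 and g(1) = 1 − Σzᵢ/Kᵢ = -0.066, so a root lies in (0, 1).
Iterate (Newton) starting at ψ₂ = 0.5:
  ψ₂ = 0.500: g = 0.2248, g' = -0.701 → ψ₂ = 0.821
  ψ₂ = 0.821: g = 0.0317, g' = -0.547 → ψ₂ = 0.879
Converged at ψ₂ = 0.879.
  1: x = 0.100, y = 0.367
  2: x = 0.084, y = 0.183
  3: x = 0.817, y = 0.450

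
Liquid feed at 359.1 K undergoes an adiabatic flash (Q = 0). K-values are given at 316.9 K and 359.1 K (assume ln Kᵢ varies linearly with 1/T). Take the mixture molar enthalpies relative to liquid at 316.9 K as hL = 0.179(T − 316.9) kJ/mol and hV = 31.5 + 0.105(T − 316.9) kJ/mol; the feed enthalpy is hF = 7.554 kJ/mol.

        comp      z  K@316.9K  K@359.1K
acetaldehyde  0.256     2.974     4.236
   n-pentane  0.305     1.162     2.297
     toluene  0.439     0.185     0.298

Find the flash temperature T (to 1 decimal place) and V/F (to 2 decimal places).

Adiabatic flash: solve Rachford–Rice at each trial T, then check hF = ψ·hV(T) + (1−ψ)·hL(T).
  T = 316.9 K: K = (2.974, 1.162, 0.185), RR gives ψ = 0.182, H_out = 5.722 kJ/mol
  T = 359.1 K: K = (4.236, 2.297, 0.298), RR gives ψ = 0.574, H_out = 23.855 kJ/mol
  T = 338.0 K: K = (3.589, 1.669, 0.238), RR gives ψ = 0.405, H_out = 15.917 kJ/mol
  T = 327.4 K: K = (3.275, 1.400, 0.211), RR gives ψ = 0.301, H_out = 11.128 kJ/mol
  T = 322.1 K: K = (3.122, 1.276, 0.198), RR gives ψ = 0.243, H_out = 8.482 kJ/mol
  T = 319.5 K: K = (3.048, 1.218, 0.191), RR gives ψ = 0.213, H_out = 7.122 kJ/mol
  T = 320.8 K: K = (3.085, 1.247, 0.194), RR gives ψ = 0.228, H_out = 7.807 kJ/mol
Linear interpolation between T = 319.5 (H_out = 7.122) and T = 320.8 (H_out = 7.807) on hF = 7.554 gives T ≈ 320.3 K, at which ψ = 0.22.

T = 320.3 K, V/F = 0.22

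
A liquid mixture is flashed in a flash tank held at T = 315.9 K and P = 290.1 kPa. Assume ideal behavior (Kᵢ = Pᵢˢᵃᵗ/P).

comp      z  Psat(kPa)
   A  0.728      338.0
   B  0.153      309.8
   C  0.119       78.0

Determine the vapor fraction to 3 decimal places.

Raoult's law: Kᵢ = Pᵢˢᵃᵗ/P = Pᵢˢᵃᵗ/290.1.
  K_A = 338.0/290.1 = 1.16512, K_B = 309.8/290.1 = 1.06791, K_C = 78.0/290.1 = 0.26887
Iterate (Newton) starting at ψ = 0.5:
  ψ = 0.500: g = -0.0161, g' = -0.176 → ψ = 0.409
  ψ = 0.409: g = -0.0014, g' = -0.147 → ψ = 0.399
Converged at ψ = 0.399.

ψ = 0.399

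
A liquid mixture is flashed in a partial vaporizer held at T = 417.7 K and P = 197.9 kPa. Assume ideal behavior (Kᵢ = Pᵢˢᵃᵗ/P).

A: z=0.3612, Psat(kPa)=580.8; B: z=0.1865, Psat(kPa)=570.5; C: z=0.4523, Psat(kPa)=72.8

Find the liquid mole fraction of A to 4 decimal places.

Raoult's law: Kᵢ = Pᵢˢᵃᵗ/P = Pᵢˢᵃᵗ/197.9.
  K_A = 580.8/197.9 = 2.934816, K_B = 570.5/197.9 = 2.882769, K_C = 72.8/197.9 = 0.367863
Iterate (Newton) starting at V/F = 0.41:
  V/F = 0.4100: g = 0.20193, g' = -0.9604 → V/F = 0.6203
  V/F = 0.6203: g = 0.00929, g' = -0.9091 → V/F = 0.6305
Converged at V/F = 0.6305.
Compositions from xᵢ = zᵢ/(1+V/F(Kᵢ−1)), yᵢ = Kᵢxᵢ:
  A: x = 0.1627, y = 0.4775
  B: x = 0.0853, y = 0.2458
  C: x = 0.7520, y = 0.2766

x_A = 0.1627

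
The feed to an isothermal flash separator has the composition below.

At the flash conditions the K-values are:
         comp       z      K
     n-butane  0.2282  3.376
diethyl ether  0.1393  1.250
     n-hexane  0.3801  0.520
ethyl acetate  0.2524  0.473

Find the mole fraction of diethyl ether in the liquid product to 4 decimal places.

Rachford–Rice: g(V/F) = Σ zᵢ(Kᵢ−1)/(1+V/F(Kᵢ−1)) = 0.
g(0) = ΣzᵢKᵢ − 1 = 0.2616 and g(1) = 1 − Σzᵢ/Kᵢ = -0.4436, so a root lies in (0, 1).
Newton iteration, V/F⁰ = 0.5:
  V/F = 0.5000: g = -0.14190, g' = -0.5568 → V/F = 0.2452
  V/F = 0.2452: g = 0.01591, g' = -0.7271 → V/F = 0.2670
  V/F = 0.2670: g = 0.00030, g' = -0.7000 → V/F = 0.2675
Converged at V/F = 0.2675.
Compositions from xᵢ = zᵢ/(1+V/F(Kᵢ−1)), yᵢ = Kᵢxᵢ:
  n-butane: x = 0.1395, y = 0.4710
  diethyl ether: x = 0.1306, y = 0.1632
  n-hexane: x = 0.4361, y = 0.2268
  ethyl acetate: x = 0.2938, y = 0.1390

x_diethyl ether = 0.1306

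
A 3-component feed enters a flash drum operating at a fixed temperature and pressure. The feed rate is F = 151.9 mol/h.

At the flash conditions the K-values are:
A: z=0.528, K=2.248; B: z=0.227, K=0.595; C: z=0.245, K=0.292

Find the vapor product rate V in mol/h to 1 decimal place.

Iterate (Newton) starting at β = 0.5:
  β = 0.500: g = 0.0220, g' = -0.665 → β = 0.533
Converged at β = 0.533.
Then V = β·F = 0.5328·151.9 = 80.9 mol/h and L = F − V = 71.0 mol/h.

V = 80.9 mol/h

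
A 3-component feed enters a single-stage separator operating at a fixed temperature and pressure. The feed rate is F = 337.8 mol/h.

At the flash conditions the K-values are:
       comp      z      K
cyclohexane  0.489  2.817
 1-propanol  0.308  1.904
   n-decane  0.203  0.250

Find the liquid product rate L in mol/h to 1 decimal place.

Newton–Raphson from V/F = 0.53:
  V/F = 0.530: g = 0.3882, g' = -0.849 → V/F = 0.987
  V/F = 0.987: g = -0.1218, g' = -1.974 → V/F = 0.926
  V/F = 0.926: g = -0.0152, g' = -1.521 → V/F = 0.916
Converged at V/F = 0.916.
Then V = V/F·F = 0.9156·337.8 = 309.3 mol/h and L = F − V = 28.5 mol/h.

L = 28.5 mol/h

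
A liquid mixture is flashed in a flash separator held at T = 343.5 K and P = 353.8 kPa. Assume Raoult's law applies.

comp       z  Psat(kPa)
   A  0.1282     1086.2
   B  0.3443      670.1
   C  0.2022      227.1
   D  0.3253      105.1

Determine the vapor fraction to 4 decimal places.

ψ = 0.3534

Raoult's law: Kᵢ = Pᵢˢᵃᵗ/P = Pᵢˢᵃᵗ/353.8.
  K_A = 1086.2/353.8 = 3.070096, K_B = 670.1/353.8 = 1.894008, K_C = 227.1/353.8 = 0.641888, K_D = 105.1/353.8 = 0.297060
Rachford–Rice: g(ψ) = Σ zᵢ(Kᵢ−1)/(1+ψ(Kᵢ−1)) = 0.
Feasibility: ΣzᵢKᵢ = 1.2721, Σzᵢ/Kᵢ = 1.6336 — both > 1, two phases present.
Iterate (Newton) starting at ψ = 0.5:
  ψ = 0.5000: g = -0.09767, g' = -0.6847 → ψ = 0.3574
  ψ = 0.3574: g = -0.00260, g' = -0.6603 → ψ = 0.3534
Converged at ψ = 0.3534.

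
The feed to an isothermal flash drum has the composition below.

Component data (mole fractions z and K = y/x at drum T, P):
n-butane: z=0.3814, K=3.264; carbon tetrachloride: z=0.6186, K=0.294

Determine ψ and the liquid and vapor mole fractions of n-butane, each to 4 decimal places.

ψ = 0.2670, x_n-butane = 0.2377, y_n-butane = 0.7759

Newton–Raphson from ψ = 0.36:
  ψ = 0.3600: g = -0.10982, g' = -1.1477 → ψ = 0.2643
  ψ = 0.2643: g = 0.00329, g' = -1.2312 → ψ = 0.2670
Converged at ψ = 0.2670.
Compositions from xᵢ = zᵢ/(1+ψ(Kᵢ−1)), yᵢ = Kᵢxᵢ:
  n-butane: x = 0.2377, y = 0.7759
  carbon tetrachloride: x = 0.7623, y = 0.2241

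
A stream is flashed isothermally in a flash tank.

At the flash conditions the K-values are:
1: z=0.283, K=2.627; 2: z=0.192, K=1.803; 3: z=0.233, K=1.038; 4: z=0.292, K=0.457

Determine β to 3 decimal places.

β = 0.848

Let β = V/F and solve Σ zᵢ(Kᵢ−1)/(1+β(Kᵢ−1)) = 0.
g(0) = ΣzᵢKᵢ − 1 = 0.465 and g(1) = 1 − Σzᵢ/Kᵢ = -0.078, so a root lies in (0, 1).
Iterate (Newton) starting at β = 0.44:
  β = 0.440: g = 0.1826, g' = -0.471 → β = 0.828
  β = 0.828: g = 0.0094, g' = -0.465 → β = 0.848
Converged at β = 0.848.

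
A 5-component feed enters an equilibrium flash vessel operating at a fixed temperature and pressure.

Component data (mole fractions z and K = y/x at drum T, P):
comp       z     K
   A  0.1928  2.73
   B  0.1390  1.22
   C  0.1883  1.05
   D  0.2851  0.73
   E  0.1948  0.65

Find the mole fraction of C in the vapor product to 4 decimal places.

y_C = 0.1910

Rachford–Rice: g(ψ) = Σ zᵢ(Kᵢ−1)/(1+ψ(Kᵢ−1)) = 0.
Feasibility: ΣzᵢKᵢ = 1.2284, Σzᵢ/Kᵢ = 1.0541 — both > 1, two phases present.
Newton iteration, ψ⁰ = 0.61:
  ψ = 0.6100: g = 0.01954, g' = -0.2106 → ψ = 0.7028
  ψ = 0.7028: g = 0.00069, g' = -0.1966 → ψ = 0.7063
Converged at ψ = 0.7063.
Compositions from xᵢ = zᵢ/(1+ψ(Kᵢ−1)), yᵢ = Kᵢxᵢ:
  A: x = 0.0868, y = 0.2369
  B: x = 0.1203, y = 0.1468
  C: x = 0.1819, y = 0.1910
  D: x = 0.3523, y = 0.2572
  E: x = 0.2588, y = 0.1682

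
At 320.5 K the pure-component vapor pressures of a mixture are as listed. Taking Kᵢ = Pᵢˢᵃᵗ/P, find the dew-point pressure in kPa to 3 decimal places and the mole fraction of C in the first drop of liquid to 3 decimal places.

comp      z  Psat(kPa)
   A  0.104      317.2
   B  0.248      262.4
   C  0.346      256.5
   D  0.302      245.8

Pdew = 259.702 kPa, x_C = 0.350

At the dew point ψ → 1, so Σzᵢ/Kᵢ = 1 with Kᵢ = Pᵢˢᵃᵗ/P ⇒ 1/P = Σzᵢ/Pᵢˢᵃᵗ.
1/P = 0.104/317.2 + 0.248/262.4 + 0.346/256.5 + 0.302/245.8 = 0.003851 ⇒ P = 259.702 kPa
xᵢ = zᵢP/Pᵢˢᵃᵗ ⇒ x_C = 0.346·259.702/256.5 = 0.350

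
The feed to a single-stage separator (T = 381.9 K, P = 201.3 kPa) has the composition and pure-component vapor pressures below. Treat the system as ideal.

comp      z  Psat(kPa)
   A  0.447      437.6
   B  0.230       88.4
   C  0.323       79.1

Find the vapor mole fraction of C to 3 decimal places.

Raoult's law: Kᵢ = Pᵢˢᵃᵗ/P = Pᵢˢᵃᵗ/201.3.
  K_A = 437.6/201.3 = 2.17387, K_B = 88.4/201.3 = 0.43915, K_C = 79.1/201.3 = 0.39295
Rachford–Rice: g(ψ) = Σ zᵢ(Kᵢ−1)/(1+ψ(Kᵢ−1)) = 0.
Check two-phase: ΣzᵢKᵢ = 1.200 > 1 and Σzᵢ/Kᵢ = 1.551 > 1, so g(0) = 0.200 > 0 and g(1) = -0.551 < 0.
Newton iteration, ψ⁰ = 0.36:
  ψ = 0.360: g = -0.0437, g' = -0.613 → ψ = 0.289
Converged at ψ = 0.289.
Compositions from xᵢ = zᵢ/(1+ψ(Kᵢ−1)), yᵢ = Kᵢxᵢ:
  A: x = 0.334, y = 0.726
  B: x = 0.275, y = 0.121
  C: x = 0.392, y = 0.154

y_C = 0.154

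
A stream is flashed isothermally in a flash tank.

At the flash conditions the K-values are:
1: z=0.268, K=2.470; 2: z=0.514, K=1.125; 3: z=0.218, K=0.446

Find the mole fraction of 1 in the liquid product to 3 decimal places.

Iterate (Newton) starting at V/F = 0.5:
  V/F = 0.500: g = 0.1205, g' = -0.327 → V/F = 0.868
  V/F = 0.868: g = -0.0016, g' = -0.367 → V/F = 0.864
Converged at V/F = 0.864.
Compositions from xᵢ = zᵢ/(1+V/F(Kᵢ−1)), yᵢ = Kᵢxᵢ:
  1: x = 0.118, y = 0.292
  2: x = 0.464, y = 0.522
  3: x = 0.418, y = 0.186

x_1 = 0.118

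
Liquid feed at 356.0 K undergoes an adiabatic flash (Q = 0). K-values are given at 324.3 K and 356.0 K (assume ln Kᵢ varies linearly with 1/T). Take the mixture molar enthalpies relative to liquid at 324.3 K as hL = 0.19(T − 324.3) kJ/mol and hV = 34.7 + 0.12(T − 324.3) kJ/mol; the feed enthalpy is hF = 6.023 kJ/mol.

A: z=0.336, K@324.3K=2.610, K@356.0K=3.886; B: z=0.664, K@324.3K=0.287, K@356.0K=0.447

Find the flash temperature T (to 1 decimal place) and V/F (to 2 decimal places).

Adiabatic flash: solve Rachford–Rice at each trial T, then check hF = ψ·hV(T) + (1−ψ)·hL(T).
  T = 324.3 K: K = (2.610, 0.287), RR gives ψ = 0.059, H_out = 2.041 kJ/mol
  T = 356.0 K: K = (3.886, 0.447), RR gives ψ = 0.378, H_out = 18.285 kJ/mol
  T = 340.1 K: K = (3.212, 0.362), RR gives ψ = 0.226, H_out = 10.602 kJ/mol
  T = 332.2 K: K = (2.903, 0.323), RR gives ψ = 0.147, H_out = 6.533 kJ/mol
  T = 328.2 K: K = (2.752, 0.304), RR gives ψ = 0.104, H_out = 4.328 kJ/mol
  T = 330.2 K: K = (2.827, 0.314), RR gives ψ = 0.126, H_out = 5.446 kJ/mol
Linear interpolation between T = 330.2 (H_out = 5.446) and T = 332.2 (H_out = 6.533) on hF = 6.023 gives T ≈ 331.3 K, at which ψ = 0.14.

T = 331.3 K, V/F = 0.14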